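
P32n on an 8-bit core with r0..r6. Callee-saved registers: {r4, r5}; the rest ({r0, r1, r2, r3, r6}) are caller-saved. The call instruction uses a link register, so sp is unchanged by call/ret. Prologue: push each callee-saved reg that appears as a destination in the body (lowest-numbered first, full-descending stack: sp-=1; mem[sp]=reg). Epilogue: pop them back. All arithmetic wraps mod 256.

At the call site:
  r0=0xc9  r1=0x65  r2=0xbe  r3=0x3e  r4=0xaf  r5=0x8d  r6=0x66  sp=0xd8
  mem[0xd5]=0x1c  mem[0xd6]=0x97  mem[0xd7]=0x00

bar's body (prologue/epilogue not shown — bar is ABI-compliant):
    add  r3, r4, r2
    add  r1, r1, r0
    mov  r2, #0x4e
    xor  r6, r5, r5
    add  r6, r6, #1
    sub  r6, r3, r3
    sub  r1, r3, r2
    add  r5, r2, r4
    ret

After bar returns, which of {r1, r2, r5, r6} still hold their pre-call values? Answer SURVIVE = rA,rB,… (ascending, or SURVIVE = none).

SURVIVE = r5

prologue: push r5 -> mem[0xd7]=0x8d, sp=0xd7
body[0] add  r3, r4, r2 -> r3=0x6d
body[1] add  r1, r1, r0 -> r1=0x2e
body[2] mov  r2, #0x4e -> r2=0x4e
body[3] xor  r6, r5, r5 -> r6=0x00
body[4] add  r6, r6, #1 -> r6=0x01
body[5] sub  r6, r3, r3 -> r6=0x00
body[6] sub  r1, r3, r2 -> r1=0x1f
body[7] add  r5, r2, r4 -> r5=0xfd
epilogue: pop r5=0x8d, sp=0xd8
r1: caller-saved, written=True
r2: caller-saved, written=True
r5: callee-saved, written=True
r6: caller-saved, written=True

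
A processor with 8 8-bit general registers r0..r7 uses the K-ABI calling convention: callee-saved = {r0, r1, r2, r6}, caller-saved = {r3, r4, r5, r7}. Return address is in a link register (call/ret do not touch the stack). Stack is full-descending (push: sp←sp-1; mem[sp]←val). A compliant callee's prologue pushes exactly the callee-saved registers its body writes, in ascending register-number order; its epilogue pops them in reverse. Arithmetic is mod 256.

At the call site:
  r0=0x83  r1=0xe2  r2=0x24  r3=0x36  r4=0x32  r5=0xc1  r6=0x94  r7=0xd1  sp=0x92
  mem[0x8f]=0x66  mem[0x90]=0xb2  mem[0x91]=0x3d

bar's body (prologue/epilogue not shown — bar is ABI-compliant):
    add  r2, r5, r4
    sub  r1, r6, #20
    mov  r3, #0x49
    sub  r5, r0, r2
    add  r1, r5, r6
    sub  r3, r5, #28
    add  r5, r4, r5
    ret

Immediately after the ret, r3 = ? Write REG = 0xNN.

prologue: push r1 → mem[0x91]=0xe2, sp=0x91
prologue: push r2 → mem[0x90]=0x24, sp=0x90
body[0] add  r2, r5, r4 → r2=0xf3
body[1] sub  r1, r6, #20 → r1=0x80
body[2] mov  r3, #0x49 → r3=0x49
body[3] sub  r5, r0, r2 → r5=0x90
body[4] add  r1, r5, r6 → r1=0x24
body[5] sub  r3, r5, #28 → r3=0x74
body[6] add  r5, r4, r5 → r5=0xc2
epilogue: pop r2=0x24, sp=0x91
epilogue: pop r1=0xe2, sp=0x92
r3 is caller-saved → body value

REG = 0x74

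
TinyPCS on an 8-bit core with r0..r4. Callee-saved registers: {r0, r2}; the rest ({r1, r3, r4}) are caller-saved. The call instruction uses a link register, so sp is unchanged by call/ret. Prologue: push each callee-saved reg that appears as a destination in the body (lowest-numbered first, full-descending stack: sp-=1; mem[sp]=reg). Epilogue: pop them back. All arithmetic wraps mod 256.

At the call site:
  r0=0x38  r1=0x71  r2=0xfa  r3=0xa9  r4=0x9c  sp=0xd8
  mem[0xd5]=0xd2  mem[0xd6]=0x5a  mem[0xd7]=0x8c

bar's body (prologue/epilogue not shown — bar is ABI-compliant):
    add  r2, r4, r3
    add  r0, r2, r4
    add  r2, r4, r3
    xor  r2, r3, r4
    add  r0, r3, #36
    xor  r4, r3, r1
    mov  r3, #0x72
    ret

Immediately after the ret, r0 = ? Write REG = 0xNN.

prologue: push r0 -> mem[0xd7]=0x38, sp=0xd7
prologue: push r2 -> mem[0xd6]=0xfa, sp=0xd6
body[0] add  r2, r4, r3 -> r2=0x45
body[1] add  r0, r2, r4 -> r0=0xe1
body[2] add  r2, r4, r3 -> r2=0x45
body[3] xor  r2, r3, r4 -> r2=0x35
body[4] add  r0, r3, #36 -> r0=0xcd
body[5] xor  r4, r3, r1 -> r4=0xd8
body[6] mov  r3, #0x72 -> r3=0x72
epilogue: pop r2=0xfa, sp=0xd7
epilogue: pop r0=0x38, sp=0xd8
r0 is callee-saved -> restored

REG = 0x38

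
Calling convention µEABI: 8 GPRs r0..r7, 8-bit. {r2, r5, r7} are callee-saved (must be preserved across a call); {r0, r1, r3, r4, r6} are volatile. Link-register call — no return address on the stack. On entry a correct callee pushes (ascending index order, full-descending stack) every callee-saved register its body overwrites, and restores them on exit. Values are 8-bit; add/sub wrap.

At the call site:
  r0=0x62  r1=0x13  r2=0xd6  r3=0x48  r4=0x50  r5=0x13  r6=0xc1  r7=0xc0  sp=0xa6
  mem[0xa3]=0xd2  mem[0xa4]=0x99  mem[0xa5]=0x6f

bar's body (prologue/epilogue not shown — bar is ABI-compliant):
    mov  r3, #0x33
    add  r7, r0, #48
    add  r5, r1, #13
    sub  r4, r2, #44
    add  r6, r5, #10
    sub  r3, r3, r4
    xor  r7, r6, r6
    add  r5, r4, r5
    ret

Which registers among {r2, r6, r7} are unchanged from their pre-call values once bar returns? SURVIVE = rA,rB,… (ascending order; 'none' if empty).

SURVIVE = r2,r7

prologue: push r5 -> mem[0xa5]=0x13, sp=0xa5
prologue: push r7 -> mem[0xa4]=0xc0, sp=0xa4
body[0] mov  r3, #0x33 -> r3=0x33
body[1] add  r7, r0, #48 -> r7=0x92
body[2] add  r5, r1, #13 -> r5=0x20
body[3] sub  r4, r2, #44 -> r4=0xaa
body[4] add  r6, r5, #10 -> r6=0x2a
body[5] sub  r3, r3, r4 -> r3=0x89
body[6] xor  r7, r6, r6 -> r7=0x00
body[7] add  r5, r4, r5 -> r5=0xca
epilogue: pop r7=0xc0, sp=0xa5
epilogue: pop r5=0x13, sp=0xa6
r2: callee-saved, written=False
r6: caller-saved, written=True
r7: callee-saved, written=True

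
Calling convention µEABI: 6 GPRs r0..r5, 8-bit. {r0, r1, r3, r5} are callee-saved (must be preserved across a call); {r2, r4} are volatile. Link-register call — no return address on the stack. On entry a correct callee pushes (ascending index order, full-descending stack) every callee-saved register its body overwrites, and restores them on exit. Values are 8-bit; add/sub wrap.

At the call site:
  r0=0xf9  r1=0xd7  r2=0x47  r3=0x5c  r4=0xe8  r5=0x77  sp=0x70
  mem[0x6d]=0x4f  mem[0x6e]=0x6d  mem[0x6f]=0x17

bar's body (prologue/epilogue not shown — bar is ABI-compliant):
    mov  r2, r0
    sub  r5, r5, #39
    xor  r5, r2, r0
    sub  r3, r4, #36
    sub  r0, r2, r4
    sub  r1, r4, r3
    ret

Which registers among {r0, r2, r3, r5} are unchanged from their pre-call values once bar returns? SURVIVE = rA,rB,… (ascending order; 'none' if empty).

SURVIVE = r0,r3,r5

prologue: push r0 → mem[0x6f]=0xf9, sp=0x6f
prologue: push r1 → mem[0x6e]=0xd7, sp=0x6e
prologue: push r3 → mem[0x6d]=0x5c, sp=0x6d
prologue: push r5 → mem[0x6c]=0x77, sp=0x6c
body[0] mov  r2, r0 → r2=0xf9
body[1] sub  r5, r5, #39 → r5=0x50
body[2] xor  r5, r2, r0 → r5=0x00
body[3] sub  r3, r4, #36 → r3=0xc4
body[4] sub  r0, r2, r4 → r0=0x11
body[5] sub  r1, r4, r3 → r1=0x24
epilogue: pop r5=0x77, sp=0x6d
epilogue: pop r3=0x5c, sp=0x6e
epilogue: pop r1=0xd7, sp=0x6f
epilogue: pop r0=0xf9, sp=0x70
r0: callee-saved, written=True
r2: caller-saved, written=True
r3: callee-saved, written=True
r5: callee-saved, written=True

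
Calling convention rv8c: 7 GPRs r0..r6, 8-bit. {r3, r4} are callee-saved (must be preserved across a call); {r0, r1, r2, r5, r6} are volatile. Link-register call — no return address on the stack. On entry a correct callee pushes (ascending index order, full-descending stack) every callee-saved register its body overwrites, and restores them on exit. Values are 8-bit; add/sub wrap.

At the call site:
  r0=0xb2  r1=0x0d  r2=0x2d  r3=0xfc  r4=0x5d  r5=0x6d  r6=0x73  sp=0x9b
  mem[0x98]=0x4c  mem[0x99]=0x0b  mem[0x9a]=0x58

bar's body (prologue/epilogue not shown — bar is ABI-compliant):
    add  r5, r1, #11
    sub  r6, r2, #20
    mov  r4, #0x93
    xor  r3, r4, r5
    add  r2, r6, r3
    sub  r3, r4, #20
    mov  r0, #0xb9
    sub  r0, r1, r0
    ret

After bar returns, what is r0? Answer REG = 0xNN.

prologue: push r3 → mem[0x9a]=0xfc, sp=0x9a
prologue: push r4 → mem[0x99]=0x5d, sp=0x99
body[0] add  r5, r1, #11 → r5=0x18
body[1] sub  r6, r2, #20 → r6=0x19
body[2] mov  r4, #0x93 → r4=0x93
body[3] xor  r3, r4, r5 → r3=0x8b
body[4] add  r2, r6, r3 → r2=0xa4
body[5] sub  r3, r4, #20 → r3=0x7f
body[6] mov  r0, #0xb9 → r0=0xb9
body[7] sub  r0, r1, r0 → r0=0x54
epilogue: pop r4=0x5d, sp=0x9a
epilogue: pop r3=0xfc, sp=0x9b
r0 is caller-saved → body value

REG = 0x54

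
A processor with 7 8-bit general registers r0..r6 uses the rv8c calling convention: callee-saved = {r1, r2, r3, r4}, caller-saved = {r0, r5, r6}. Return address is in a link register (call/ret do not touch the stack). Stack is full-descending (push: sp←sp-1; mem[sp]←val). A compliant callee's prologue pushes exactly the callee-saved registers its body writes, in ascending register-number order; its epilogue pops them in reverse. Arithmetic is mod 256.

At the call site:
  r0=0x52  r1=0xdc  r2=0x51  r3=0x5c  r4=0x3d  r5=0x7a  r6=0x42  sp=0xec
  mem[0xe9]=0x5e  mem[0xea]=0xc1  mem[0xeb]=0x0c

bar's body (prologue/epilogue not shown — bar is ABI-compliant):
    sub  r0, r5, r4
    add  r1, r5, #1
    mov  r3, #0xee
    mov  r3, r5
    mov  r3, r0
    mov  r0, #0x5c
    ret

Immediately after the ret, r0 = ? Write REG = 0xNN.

prologue: push r1 -> mem[0xeb]=0xdc, sp=0xeb
prologue: push r3 -> mem[0xea]=0x5c, sp=0xea
body[0] sub  r0, r5, r4 -> r0=0x3d
body[1] add  r1, r5, #1 -> r1=0x7b
body[2] mov  r3, #0xee -> r3=0xee
body[3] mov  r3, r5 -> r3=0x7a
body[4] mov  r3, r0 -> r3=0x3d
body[5] mov  r0, #0x5c -> r0=0x5c
epilogue: pop r3=0x5c, sp=0xeb
epilogue: pop r1=0xdc, sp=0xec
r0 is caller-saved -> body value

REG = 0x5c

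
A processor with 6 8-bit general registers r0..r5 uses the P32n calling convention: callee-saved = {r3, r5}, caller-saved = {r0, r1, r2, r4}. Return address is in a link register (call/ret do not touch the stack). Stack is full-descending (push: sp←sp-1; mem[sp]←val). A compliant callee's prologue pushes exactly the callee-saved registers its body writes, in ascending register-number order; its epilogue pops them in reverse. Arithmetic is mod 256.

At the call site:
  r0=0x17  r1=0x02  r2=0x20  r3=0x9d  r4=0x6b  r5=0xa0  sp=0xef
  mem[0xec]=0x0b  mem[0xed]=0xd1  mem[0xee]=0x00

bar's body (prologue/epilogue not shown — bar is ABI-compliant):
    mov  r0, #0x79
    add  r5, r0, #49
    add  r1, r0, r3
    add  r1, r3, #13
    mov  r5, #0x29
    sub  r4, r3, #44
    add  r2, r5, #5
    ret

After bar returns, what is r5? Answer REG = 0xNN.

REG = 0xa0

prologue: push r5 -> mem[0xee]=0xa0, sp=0xee
body[0] mov  r0, #0x79 -> r0=0x79
body[1] add  r5, r0, #49 -> r5=0xaa
body[2] add  r1, r0, r3 -> r1=0x16
body[3] add  r1, r3, #13 -> r1=0xaa
body[4] mov  r5, #0x29 -> r5=0x29
body[5] sub  r4, r3, #44 -> r4=0x71
body[6] add  r2, r5, #5 -> r2=0x2e
epilogue: pop r5=0xa0, sp=0xef
r5 is callee-saved -> restored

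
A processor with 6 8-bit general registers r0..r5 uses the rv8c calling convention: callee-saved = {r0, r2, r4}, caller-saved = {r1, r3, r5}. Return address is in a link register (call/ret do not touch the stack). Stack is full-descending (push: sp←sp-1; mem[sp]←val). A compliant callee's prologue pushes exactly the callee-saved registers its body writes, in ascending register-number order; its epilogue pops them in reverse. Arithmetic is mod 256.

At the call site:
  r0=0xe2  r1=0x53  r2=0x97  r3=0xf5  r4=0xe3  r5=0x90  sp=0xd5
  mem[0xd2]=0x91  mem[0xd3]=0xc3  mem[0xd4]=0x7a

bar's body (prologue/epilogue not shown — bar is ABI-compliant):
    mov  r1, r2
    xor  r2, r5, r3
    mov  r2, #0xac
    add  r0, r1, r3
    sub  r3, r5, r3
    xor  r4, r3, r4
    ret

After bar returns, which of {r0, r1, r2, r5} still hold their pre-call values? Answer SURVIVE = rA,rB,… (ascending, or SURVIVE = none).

SURVIVE = r0,r2,r5

prologue: push r0 -> mem[0xd4]=0xe2, sp=0xd4
prologue: push r2 -> mem[0xd3]=0x97, sp=0xd3
prologue: push r4 -> mem[0xd2]=0xe3, sp=0xd2
body[0] mov  r1, r2 -> r1=0x97
body[1] xor  r2, r5, r3 -> r2=0x65
body[2] mov  r2, #0xac -> r2=0xac
body[3] add  r0, r1, r3 -> r0=0x8c
body[4] sub  r3, r5, r3 -> r3=0x9b
body[5] xor  r4, r3, r4 -> r4=0x78
epilogue: pop r4=0xe3, sp=0xd3
epilogue: pop r2=0x97, sp=0xd4
epilogue: pop r0=0xe2, sp=0xd5
r0: callee-saved, written=True
r1: caller-saved, written=True
r2: callee-saved, written=True
r5: caller-saved, written=False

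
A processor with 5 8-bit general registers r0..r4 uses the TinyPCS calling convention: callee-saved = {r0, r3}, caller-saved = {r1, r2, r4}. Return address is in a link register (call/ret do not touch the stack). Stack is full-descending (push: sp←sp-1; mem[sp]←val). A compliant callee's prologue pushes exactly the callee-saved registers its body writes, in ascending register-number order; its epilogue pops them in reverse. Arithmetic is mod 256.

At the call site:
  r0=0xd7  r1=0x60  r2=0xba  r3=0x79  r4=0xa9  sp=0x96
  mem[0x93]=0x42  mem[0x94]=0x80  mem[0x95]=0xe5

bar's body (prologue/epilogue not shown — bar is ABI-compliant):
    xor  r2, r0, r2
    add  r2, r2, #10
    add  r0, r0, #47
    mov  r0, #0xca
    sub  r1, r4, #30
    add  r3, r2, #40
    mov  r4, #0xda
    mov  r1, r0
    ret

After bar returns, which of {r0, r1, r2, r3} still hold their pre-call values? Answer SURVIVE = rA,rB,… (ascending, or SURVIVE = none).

SURVIVE = r0,r3

prologue: push r0 → mem[0x95]=0xd7, sp=0x95
prologue: push r3 → mem[0x94]=0x79, sp=0x94
body[0] xor  r2, r0, r2 → r2=0x6d
body[1] add  r2, r2, #10 → r2=0x77
body[2] add  r0, r0, #47 → r0=0x06
body[3] mov  r0, #0xca → r0=0xca
body[4] sub  r1, r4, #30 → r1=0x8b
body[5] add  r3, r2, #40 → r3=0x9f
body[6] mov  r4, #0xda → r4=0xda
body[7] mov  r1, r0 → r1=0xca
epilogue: pop r3=0x79, sp=0x95
epilogue: pop r0=0xd7, sp=0x96
r0: callee-saved, written=True
r1: caller-saved, written=True
r2: caller-saved, written=True
r3: callee-saved, written=True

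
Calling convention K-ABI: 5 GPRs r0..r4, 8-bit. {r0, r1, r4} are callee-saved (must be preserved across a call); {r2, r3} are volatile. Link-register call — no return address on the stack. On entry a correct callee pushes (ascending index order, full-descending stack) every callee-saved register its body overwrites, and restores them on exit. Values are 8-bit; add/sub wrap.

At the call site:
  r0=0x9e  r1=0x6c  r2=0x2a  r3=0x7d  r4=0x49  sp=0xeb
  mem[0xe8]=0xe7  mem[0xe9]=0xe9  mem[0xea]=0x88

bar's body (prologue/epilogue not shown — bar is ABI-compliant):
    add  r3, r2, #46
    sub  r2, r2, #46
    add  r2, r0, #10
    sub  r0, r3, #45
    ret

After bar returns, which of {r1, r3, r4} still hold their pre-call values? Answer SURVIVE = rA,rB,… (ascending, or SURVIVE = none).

prologue: push r0 → mem[0xea]=0x9e, sp=0xea
body[0] add  r3, r2, #46 → r3=0x58
body[1] sub  r2, r2, #46 → r2=0xfc
body[2] add  r2, r0, #10 → r2=0xa8
body[3] sub  r0, r3, #45 → r0=0x2b
epilogue: pop r0=0x9e, sp=0xeb
r1: callee-saved, written=False
r3: caller-saved, written=True
r4: callee-saved, written=False

SURVIVE = r1,r4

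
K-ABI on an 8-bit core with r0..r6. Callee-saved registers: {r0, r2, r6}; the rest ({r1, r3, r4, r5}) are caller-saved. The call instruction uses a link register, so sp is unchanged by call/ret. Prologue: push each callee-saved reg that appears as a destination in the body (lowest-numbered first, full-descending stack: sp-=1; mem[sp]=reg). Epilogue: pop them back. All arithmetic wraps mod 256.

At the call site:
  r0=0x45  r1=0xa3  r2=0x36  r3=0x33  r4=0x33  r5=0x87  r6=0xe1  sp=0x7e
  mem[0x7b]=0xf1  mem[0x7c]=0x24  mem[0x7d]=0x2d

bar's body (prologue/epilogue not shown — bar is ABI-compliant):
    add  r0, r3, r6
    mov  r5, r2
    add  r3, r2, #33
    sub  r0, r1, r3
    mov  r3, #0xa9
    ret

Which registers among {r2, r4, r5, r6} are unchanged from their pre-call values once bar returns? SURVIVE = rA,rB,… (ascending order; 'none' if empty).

prologue: push r0 → mem[0x7d]=0x45, sp=0x7d
body[0] add  r0, r3, r6 → r0=0x14
body[1] mov  r5, r2 → r5=0x36
body[2] add  r3, r2, #33 → r3=0x57
body[3] sub  r0, r1, r3 → r0=0x4c
body[4] mov  r3, #0xa9 → r3=0xa9
epilogue: pop r0=0x45, sp=0x7e
r2: callee-saved, written=False
r4: caller-saved, written=False
r5: caller-saved, written=True
r6: callee-saved, written=False

SURVIVE = r2,r4,r6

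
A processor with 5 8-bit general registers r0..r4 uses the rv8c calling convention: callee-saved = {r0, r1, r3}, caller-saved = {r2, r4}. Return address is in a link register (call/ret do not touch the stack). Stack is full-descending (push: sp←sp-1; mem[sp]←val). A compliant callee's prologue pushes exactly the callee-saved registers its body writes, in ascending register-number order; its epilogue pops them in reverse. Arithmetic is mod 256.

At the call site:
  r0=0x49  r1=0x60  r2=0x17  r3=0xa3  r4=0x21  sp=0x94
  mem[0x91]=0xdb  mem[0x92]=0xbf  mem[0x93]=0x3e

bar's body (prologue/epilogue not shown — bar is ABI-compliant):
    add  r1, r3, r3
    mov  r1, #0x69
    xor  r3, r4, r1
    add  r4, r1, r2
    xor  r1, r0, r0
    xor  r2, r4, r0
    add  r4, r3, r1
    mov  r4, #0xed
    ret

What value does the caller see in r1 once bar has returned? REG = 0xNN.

prologue: push r1 -> mem[0x93]=0x60, sp=0x93
prologue: push r3 -> mem[0x92]=0xa3, sp=0x92
body[0] add  r1, r3, r3 -> r1=0x46
body[1] mov  r1, #0x69 -> r1=0x69
body[2] xor  r3, r4, r1 -> r3=0x48
body[3] add  r4, r1, r2 -> r4=0x80
body[4] xor  r1, r0, r0 -> r1=0x00
body[5] xor  r2, r4, r0 -> r2=0xc9
body[6] add  r4, r3, r1 -> r4=0x48
body[7] mov  r4, #0xed -> r4=0xed
epilogue: pop r3=0xa3, sp=0x93
epilogue: pop r1=0x60, sp=0x94
r1 is callee-saved -> restored

REG = 0x60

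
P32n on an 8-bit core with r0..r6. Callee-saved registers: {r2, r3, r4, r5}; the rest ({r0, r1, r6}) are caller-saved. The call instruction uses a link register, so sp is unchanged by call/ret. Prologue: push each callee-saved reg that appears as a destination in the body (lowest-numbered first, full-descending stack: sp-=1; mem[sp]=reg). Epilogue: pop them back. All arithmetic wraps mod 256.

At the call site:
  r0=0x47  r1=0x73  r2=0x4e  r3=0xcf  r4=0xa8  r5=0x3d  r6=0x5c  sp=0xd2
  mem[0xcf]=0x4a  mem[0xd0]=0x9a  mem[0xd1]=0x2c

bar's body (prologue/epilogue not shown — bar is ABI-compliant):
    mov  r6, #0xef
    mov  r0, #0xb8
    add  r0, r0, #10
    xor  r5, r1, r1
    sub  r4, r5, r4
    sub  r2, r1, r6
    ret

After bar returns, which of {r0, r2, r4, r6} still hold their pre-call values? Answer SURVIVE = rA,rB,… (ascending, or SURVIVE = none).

prologue: push r2 -> mem[0xd1]=0x4e, sp=0xd1
prologue: push r4 -> mem[0xd0]=0xa8, sp=0xd0
prologue: push r5 -> mem[0xcf]=0x3d, sp=0xcf
body[0] mov  r6, #0xef -> r6=0xef
body[1] mov  r0, #0xb8 -> r0=0xb8
body[2] add  r0, r0, #10 -> r0=0xc2
body[3] xor  r5, r1, r1 -> r5=0x00
body[4] sub  r4, r5, r4 -> r4=0x58
body[5] sub  r2, r1, r6 -> r2=0x84
epilogue: pop r5=0x3d, sp=0xd0
epilogue: pop r4=0xa8, sp=0xd1
epilogue: pop r2=0x4e, sp=0xd2
r0: caller-saved, written=True
r2: callee-saved, written=True
r4: callee-saved, written=True
r6: caller-saved, written=True

SURVIVE = r2,r4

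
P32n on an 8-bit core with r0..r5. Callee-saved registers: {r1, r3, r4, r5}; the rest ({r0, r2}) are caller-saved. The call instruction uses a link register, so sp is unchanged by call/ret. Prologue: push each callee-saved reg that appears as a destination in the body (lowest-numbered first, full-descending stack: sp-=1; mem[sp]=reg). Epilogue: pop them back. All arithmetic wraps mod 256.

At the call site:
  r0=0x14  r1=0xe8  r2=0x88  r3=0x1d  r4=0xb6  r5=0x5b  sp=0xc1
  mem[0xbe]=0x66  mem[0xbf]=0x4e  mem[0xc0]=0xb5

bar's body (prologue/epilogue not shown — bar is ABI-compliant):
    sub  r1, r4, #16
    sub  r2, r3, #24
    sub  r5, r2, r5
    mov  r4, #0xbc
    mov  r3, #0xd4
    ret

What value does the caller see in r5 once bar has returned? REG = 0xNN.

prologue: push r1 -> mem[0xc0]=0xe8, sp=0xc0
prologue: push r3 -> mem[0xbf]=0x1d, sp=0xbf
prologue: push r4 -> mem[0xbe]=0xb6, sp=0xbe
prologue: push r5 -> mem[0xbd]=0x5b, sp=0xbd
body[0] sub  r1, r4, #16 -> r1=0xa6
body[1] sub  r2, r3, #24 -> r2=0x05
body[2] sub  r5, r2, r5 -> r5=0xaa
body[3] mov  r4, #0xbc -> r4=0xbc
body[4] mov  r3, #0xd4 -> r3=0xd4
epilogue: pop r5=0x5b, sp=0xbe
epilogue: pop r4=0xb6, sp=0xbf
epilogue: pop r3=0x1d, sp=0xc0
epilogue: pop r1=0xe8, sp=0xc1
r5 is callee-saved -> restored

REG = 0x5b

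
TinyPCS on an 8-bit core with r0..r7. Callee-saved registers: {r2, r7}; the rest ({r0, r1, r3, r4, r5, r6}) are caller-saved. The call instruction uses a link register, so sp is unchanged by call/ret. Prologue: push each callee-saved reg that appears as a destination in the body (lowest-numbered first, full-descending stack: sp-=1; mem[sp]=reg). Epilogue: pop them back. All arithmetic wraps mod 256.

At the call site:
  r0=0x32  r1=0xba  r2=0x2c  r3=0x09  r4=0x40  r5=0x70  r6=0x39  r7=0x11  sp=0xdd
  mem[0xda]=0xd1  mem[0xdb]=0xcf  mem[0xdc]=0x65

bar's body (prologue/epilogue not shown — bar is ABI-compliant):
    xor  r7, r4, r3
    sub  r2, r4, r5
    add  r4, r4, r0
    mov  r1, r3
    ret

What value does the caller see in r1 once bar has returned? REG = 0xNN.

REG = 0x09

prologue: push r2 → mem[0xdc]=0x2c, sp=0xdc
prologue: push r7 → mem[0xdb]=0x11, sp=0xdb
body[0] xor  r7, r4, r3 → r7=0x49
body[1] sub  r2, r4, r5 → r2=0xd0
body[2] add  r4, r4, r0 → r4=0x72
body[3] mov  r1, r3 → r1=0x09
epilogue: pop r7=0x11, sp=0xdc
epilogue: pop r2=0x2c, sp=0xdd
r1 is caller-saved → body value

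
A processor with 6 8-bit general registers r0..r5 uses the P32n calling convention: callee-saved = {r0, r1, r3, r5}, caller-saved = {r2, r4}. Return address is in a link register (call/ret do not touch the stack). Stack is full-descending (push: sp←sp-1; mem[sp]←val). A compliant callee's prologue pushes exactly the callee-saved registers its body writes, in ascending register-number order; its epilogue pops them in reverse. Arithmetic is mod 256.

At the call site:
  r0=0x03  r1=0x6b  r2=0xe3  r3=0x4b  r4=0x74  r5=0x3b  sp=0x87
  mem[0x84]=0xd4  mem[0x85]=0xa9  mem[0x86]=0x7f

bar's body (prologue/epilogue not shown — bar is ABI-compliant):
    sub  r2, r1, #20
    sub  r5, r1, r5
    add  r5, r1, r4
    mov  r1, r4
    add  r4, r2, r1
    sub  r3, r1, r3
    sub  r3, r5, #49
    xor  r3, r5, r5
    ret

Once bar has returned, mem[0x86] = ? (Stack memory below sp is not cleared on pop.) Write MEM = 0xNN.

MEM = 0x6b

prologue: push r1 → mem[0x86]=0x6b, sp=0x86
prologue: push r3 → mem[0x85]=0x4b, sp=0x85
prologue: push r5 → mem[0x84]=0x3b, sp=0x84
body[0] sub  r2, r1, #20 → r2=0x57
body[1] sub  r5, r1, r5 → r5=0x30
body[2] add  r5, r1, r4 → r5=0xdf
body[3] mov  r1, r4 → r1=0x74
body[4] add  r4, r2, r1 → r4=0xcb
body[5] sub  r3, r1, r3 → r3=0x29
body[6] sub  r3, r5, #49 → r3=0xae
body[7] xor  r3, r5, r5 → r3=0x00
epilogue: pop r5=0x3b, sp=0x85
epilogue: pop r3=0x4b, sp=0x86
epilogue: pop r1=0x6b, sp=0x87
prologue pushed ['r1', 'r3', 'r5'] at ['0x86', '0x85', '0x84']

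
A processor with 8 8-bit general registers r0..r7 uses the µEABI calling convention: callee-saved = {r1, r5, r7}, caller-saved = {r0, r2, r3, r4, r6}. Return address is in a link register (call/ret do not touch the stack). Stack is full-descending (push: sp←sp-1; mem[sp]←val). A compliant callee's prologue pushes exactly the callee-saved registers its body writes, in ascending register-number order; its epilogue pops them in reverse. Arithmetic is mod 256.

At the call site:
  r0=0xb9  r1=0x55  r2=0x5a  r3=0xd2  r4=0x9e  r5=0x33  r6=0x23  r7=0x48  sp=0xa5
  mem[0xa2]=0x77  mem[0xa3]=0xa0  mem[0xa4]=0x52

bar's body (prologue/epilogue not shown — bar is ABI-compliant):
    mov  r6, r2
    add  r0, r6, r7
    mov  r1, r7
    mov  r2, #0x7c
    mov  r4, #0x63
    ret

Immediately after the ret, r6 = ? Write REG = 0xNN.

REG = 0x5a

prologue: push r1 -> mem[0xa4]=0x55, sp=0xa4
body[0] mov  r6, r2 -> r6=0x5a
body[1] add  r0, r6, r7 -> r0=0xa2
body[2] mov  r1, r7 -> r1=0x48
body[3] mov  r2, #0x7c -> r2=0x7c
body[4] mov  r4, #0x63 -> r4=0x63
epilogue: pop r1=0x55, sp=0xa5
r6 is caller-saved -> body value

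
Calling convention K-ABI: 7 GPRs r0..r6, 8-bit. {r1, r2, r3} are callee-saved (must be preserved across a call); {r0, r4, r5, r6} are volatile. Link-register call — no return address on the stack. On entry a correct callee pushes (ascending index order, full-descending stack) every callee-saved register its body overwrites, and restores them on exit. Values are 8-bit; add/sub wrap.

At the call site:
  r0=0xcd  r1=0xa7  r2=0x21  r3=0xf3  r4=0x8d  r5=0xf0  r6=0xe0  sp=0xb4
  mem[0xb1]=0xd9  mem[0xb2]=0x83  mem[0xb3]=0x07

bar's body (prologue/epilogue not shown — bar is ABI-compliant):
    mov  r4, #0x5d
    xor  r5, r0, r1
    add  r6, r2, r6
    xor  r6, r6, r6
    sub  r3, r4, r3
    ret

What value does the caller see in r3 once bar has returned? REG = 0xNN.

REG = 0xf3

prologue: push r3 -> mem[0xb3]=0xf3, sp=0xb3
body[0] mov  r4, #0x5d -> r4=0x5d
body[1] xor  r5, r0, r1 -> r5=0x6a
body[2] add  r6, r2, r6 -> r6=0x01
body[3] xor  r6, r6, r6 -> r6=0x00
body[4] sub  r3, r4, r3 -> r3=0x6a
epilogue: pop r3=0xf3, sp=0xb4
r3 is callee-saved -> restored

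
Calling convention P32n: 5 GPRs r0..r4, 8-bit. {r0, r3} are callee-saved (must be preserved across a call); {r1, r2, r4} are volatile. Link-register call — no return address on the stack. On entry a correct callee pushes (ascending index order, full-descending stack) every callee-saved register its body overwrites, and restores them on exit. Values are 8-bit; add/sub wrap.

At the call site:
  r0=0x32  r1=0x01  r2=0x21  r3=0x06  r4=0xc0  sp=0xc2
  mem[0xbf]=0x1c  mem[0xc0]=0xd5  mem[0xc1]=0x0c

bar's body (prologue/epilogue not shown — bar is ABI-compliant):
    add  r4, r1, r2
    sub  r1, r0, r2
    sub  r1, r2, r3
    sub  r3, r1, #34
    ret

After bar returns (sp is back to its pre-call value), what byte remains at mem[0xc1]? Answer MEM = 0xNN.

prologue: push r3 -> mem[0xc1]=0x06, sp=0xc1
body[0] add  r4, r1, r2 -> r4=0x22
body[1] sub  r1, r0, r2 -> r1=0x11
body[2] sub  r1, r2, r3 -> r1=0x1b
body[3] sub  r3, r1, #34 -> r3=0xf9
epilogue: pop r3=0x06, sp=0xc2
prologue pushed ['r3'] at ['0xc1']

MEM = 0x06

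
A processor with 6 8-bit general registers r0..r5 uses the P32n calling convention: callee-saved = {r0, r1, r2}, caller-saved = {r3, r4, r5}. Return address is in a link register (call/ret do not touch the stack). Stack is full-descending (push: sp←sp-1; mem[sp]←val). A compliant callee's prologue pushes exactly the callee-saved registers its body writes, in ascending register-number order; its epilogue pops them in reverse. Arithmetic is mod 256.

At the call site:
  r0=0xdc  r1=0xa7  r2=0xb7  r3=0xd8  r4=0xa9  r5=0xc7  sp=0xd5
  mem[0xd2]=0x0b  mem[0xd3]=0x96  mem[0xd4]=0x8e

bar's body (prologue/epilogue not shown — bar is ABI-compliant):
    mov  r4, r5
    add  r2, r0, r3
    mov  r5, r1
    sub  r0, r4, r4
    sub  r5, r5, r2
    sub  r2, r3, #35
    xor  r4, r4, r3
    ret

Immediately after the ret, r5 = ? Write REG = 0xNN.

REG = 0xf3

prologue: push r0 → mem[0xd4]=0xdc, sp=0xd4
prologue: push r2 → mem[0xd3]=0xb7, sp=0xd3
body[0] mov  r4, r5 → r4=0xc7
body[1] add  r2, r0, r3 → r2=0xb4
body[2] mov  r5, r1 → r5=0xa7
body[3] sub  r0, r4, r4 → r0=0x00
body[4] sub  r5, r5, r2 → r5=0xf3
body[5] sub  r2, r3, #35 → r2=0xb5
body[6] xor  r4, r4, r3 → r4=0x1f
epilogue: pop r2=0xb7, sp=0xd4
epilogue: pop r0=0xdc, sp=0xd5
r5 is caller-saved → body value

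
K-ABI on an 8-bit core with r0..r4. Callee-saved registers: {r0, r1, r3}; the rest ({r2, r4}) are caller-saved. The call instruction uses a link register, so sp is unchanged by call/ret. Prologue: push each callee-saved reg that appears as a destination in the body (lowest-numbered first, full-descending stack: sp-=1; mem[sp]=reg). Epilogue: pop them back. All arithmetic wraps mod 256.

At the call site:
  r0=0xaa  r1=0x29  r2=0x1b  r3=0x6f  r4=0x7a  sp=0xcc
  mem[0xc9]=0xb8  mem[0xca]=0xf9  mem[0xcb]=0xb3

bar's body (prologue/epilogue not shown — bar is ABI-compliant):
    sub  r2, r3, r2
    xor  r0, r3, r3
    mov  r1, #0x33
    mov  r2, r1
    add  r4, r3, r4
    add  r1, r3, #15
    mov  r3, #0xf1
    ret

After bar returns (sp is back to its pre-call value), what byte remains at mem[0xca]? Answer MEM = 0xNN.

MEM = 0x29

prologue: push r0 -> mem[0xcb]=0xaa, sp=0xcb
prologue: push r1 -> mem[0xca]=0x29, sp=0xca
prologue: push r3 -> mem[0xc9]=0x6f, sp=0xc9
body[0] sub  r2, r3, r2 -> r2=0x54
body[1] xor  r0, r3, r3 -> r0=0x00
body[2] mov  r1, #0x33 -> r1=0x33
body[3] mov  r2, r1 -> r2=0x33
body[4] add  r4, r3, r4 -> r4=0xe9
body[5] add  r1, r3, #15 -> r1=0x7e
body[6] mov  r3, #0xf1 -> r3=0xf1
epilogue: pop r3=0x6f, sp=0xca
epilogue: pop r1=0x29, sp=0xcb
epilogue: pop r0=0xaa, sp=0xcc
prologue pushed ['r0', 'r1', 'r3'] at ['0xcb', '0xca', '0xc9']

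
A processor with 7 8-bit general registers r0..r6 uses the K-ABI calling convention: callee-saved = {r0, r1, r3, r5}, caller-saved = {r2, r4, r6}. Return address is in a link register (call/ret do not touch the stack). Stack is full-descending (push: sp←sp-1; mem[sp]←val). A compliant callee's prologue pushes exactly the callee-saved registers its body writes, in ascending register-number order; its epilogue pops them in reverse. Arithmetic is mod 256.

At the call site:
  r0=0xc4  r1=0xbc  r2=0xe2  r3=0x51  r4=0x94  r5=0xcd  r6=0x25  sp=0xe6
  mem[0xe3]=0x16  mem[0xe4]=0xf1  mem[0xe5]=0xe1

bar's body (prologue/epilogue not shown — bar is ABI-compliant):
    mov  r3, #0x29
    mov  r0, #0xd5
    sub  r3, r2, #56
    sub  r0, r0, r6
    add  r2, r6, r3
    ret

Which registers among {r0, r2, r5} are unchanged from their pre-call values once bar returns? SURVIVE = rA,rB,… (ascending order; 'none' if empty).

prologue: push r0 -> mem[0xe5]=0xc4, sp=0xe5
prologue: push r3 -> mem[0xe4]=0x51, sp=0xe4
body[0] mov  r3, #0x29 -> r3=0x29
body[1] mov  r0, #0xd5 -> r0=0xd5
body[2] sub  r3, r2, #56 -> r3=0xaa
body[3] sub  r0, r0, r6 -> r0=0xb0
body[4] add  r2, r6, r3 -> r2=0xcf
epilogue: pop r3=0x51, sp=0xe5
epilogue: pop r0=0xc4, sp=0xe6
r0: callee-saved, written=True
r2: caller-saved, written=True
r5: callee-saved, written=False

SURVIVE = r0,r5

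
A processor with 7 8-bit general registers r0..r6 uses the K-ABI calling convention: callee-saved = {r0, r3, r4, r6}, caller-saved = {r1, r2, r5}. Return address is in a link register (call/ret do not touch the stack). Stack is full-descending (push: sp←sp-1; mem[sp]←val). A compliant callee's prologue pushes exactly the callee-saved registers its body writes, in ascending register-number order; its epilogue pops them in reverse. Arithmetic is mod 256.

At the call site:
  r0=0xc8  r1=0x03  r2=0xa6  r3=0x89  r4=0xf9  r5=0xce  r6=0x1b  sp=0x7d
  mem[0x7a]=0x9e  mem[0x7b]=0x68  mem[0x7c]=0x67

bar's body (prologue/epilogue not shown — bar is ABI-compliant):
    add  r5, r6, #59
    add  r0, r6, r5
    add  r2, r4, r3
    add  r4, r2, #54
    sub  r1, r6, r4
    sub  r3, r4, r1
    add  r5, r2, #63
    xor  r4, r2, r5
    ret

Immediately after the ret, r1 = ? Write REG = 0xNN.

REG = 0x63

prologue: push r0 → mem[0x7c]=0xc8, sp=0x7c
prologue: push r3 → mem[0x7b]=0x89, sp=0x7b
prologue: push r4 → mem[0x7a]=0xf9, sp=0x7a
body[0] add  r5, r6, #59 → r5=0x56
body[1] add  r0, r6, r5 → r0=0x71
body[2] add  r2, r4, r3 → r2=0x82
body[3] add  r4, r2, #54 → r4=0xb8
body[4] sub  r1, r6, r4 → r1=0x63
body[5] sub  r3, r4, r1 → r3=0x55
body[6] add  r5, r2, #63 → r5=0xc1
body[7] xor  r4, r2, r5 → r4=0x43
epilogue: pop r4=0xf9, sp=0x7b
epilogue: pop r3=0x89, sp=0x7c
epilogue: pop r0=0xc8, sp=0x7d
r1 is caller-saved → body value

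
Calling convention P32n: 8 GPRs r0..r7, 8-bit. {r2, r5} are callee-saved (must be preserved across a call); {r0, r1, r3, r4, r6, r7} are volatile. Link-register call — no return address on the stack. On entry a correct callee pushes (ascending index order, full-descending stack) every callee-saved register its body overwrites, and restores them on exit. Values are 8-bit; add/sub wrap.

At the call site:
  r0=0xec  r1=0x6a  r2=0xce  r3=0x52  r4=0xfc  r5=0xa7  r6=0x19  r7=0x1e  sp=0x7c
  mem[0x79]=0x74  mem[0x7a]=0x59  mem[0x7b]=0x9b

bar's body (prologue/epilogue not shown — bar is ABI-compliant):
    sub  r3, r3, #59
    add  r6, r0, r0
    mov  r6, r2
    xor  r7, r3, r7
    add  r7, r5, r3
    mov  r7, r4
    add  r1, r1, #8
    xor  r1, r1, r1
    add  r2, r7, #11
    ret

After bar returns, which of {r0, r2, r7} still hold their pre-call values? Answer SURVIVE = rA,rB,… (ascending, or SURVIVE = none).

SURVIVE = r0,r2

prologue: push r2 -> mem[0x7b]=0xce, sp=0x7b
body[0] sub  r3, r3, #59 -> r3=0x17
body[1] add  r6, r0, r0 -> r6=0xd8
body[2] mov  r6, r2 -> r6=0xce
body[3] xor  r7, r3, r7 -> r7=0x09
body[4] add  r7, r5, r3 -> r7=0xbe
body[5] mov  r7, r4 -> r7=0xfc
body[6] add  r1, r1, #8 -> r1=0x72
body[7] xor  r1, r1, r1 -> r1=0x00
body[8] add  r2, r7, #11 -> r2=0x07
epilogue: pop r2=0xce, sp=0x7c
r0: caller-saved, written=False
r2: callee-saved, written=True
r7: caller-saved, written=True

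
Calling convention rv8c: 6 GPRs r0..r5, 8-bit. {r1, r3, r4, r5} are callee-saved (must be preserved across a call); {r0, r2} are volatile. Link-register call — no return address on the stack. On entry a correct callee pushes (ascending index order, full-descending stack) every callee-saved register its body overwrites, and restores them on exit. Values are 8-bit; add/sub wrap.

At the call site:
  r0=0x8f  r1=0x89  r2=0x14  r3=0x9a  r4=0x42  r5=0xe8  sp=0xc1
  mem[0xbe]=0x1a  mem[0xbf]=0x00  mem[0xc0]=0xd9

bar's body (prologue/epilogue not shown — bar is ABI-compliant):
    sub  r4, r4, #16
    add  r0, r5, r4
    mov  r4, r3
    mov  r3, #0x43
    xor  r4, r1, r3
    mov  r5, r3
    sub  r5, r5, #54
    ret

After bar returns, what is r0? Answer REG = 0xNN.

prologue: push r3 -> mem[0xc0]=0x9a, sp=0xc0
prologue: push r4 -> mem[0xbf]=0x42, sp=0xbf
prologue: push r5 -> mem[0xbe]=0xe8, sp=0xbe
body[0] sub  r4, r4, #16 -> r4=0x32
body[1] add  r0, r5, r4 -> r0=0x1a
body[2] mov  r4, r3 -> r4=0x9a
body[3] mov  r3, #0x43 -> r3=0x43
body[4] xor  r4, r1, r3 -> r4=0xca
body[5] mov  r5, r3 -> r5=0x43
body[6] sub  r5, r5, #54 -> r5=0x0d
epilogue: pop r5=0xe8, sp=0xbf
epilogue: pop r4=0x42, sp=0xc0
epilogue: pop r3=0x9a, sp=0xc1
r0 is caller-saved -> body value

REG = 0x1a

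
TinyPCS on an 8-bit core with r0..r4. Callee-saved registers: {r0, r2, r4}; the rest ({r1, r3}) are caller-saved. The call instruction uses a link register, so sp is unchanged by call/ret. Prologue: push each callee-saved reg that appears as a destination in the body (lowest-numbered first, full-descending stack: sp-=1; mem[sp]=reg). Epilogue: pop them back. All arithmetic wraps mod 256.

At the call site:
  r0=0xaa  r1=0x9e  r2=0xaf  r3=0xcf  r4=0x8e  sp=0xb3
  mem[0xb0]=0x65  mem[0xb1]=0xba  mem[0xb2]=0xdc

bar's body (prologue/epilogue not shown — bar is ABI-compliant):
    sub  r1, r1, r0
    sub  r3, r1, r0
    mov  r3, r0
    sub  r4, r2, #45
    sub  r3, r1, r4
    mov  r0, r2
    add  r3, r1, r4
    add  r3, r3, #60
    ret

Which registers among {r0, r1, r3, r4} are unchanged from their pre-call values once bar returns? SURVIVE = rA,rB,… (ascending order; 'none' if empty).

prologue: push r0 -> mem[0xb2]=0xaa, sp=0xb2
prologue: push r4 -> mem[0xb1]=0x8e, sp=0xb1
body[0] sub  r1, r1, r0 -> r1=0xf4
body[1] sub  r3, r1, r0 -> r3=0x4a
body[2] mov  r3, r0 -> r3=0xaa
body[3] sub  r4, r2, #45 -> r4=0x82
body[4] sub  r3, r1, r4 -> r3=0x72
body[5] mov  r0, r2 -> r0=0xaf
body[6] add  r3, r1, r4 -> r3=0x76
body[7] add  r3, r3, #60 -> r3=0xb2
epilogue: pop r4=0x8e, sp=0xb2
epilogue: pop r0=0xaa, sp=0xb3
r0: callee-saved, written=True
r1: caller-saved, written=True
r3: caller-saved, written=True
r4: callee-saved, written=True

SURVIVE = r0,r4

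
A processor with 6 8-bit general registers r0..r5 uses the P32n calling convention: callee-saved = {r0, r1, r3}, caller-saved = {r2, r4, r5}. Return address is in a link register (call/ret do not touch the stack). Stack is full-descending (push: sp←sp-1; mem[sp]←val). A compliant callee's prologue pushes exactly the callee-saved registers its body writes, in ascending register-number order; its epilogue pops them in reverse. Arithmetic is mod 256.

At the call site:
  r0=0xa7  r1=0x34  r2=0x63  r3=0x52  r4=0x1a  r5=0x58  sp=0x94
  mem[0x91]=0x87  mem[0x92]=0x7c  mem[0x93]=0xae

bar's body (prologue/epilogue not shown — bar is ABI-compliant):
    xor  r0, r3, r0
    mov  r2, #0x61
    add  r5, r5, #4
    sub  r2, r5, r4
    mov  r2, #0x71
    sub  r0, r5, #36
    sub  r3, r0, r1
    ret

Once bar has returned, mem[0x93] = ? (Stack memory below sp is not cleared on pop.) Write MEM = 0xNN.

MEM = 0xa7

prologue: push r0 -> mem[0x93]=0xa7, sp=0x93
prologue: push r3 -> mem[0x92]=0x52, sp=0x92
body[0] xor  r0, r3, r0 -> r0=0xf5
body[1] mov  r2, #0x61 -> r2=0x61
body[2] add  r5, r5, #4 -> r5=0x5c
body[3] sub  r2, r5, r4 -> r2=0x42
body[4] mov  r2, #0x71 -> r2=0x71
body[5] sub  r0, r5, #36 -> r0=0x38
body[6] sub  r3, r0, r1 -> r3=0x04
epilogue: pop r3=0x52, sp=0x93
epilogue: pop r0=0xa7, sp=0x94
prologue pushed ['r0', 'r3'] at ['0x93', '0x92']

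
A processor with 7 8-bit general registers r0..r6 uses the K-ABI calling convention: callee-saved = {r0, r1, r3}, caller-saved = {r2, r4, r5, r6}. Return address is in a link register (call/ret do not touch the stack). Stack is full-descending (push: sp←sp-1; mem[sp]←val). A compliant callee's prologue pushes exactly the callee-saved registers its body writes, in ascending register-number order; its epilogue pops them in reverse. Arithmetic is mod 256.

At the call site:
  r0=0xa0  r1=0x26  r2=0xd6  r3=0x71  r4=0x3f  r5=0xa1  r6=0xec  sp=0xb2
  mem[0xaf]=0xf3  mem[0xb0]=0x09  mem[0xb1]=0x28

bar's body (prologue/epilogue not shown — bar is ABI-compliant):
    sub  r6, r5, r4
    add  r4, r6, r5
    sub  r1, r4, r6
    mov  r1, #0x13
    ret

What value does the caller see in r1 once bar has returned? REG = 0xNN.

REG = 0x26

prologue: push r1 → mem[0xb1]=0x26, sp=0xb1
body[0] sub  r6, r5, r4 → r6=0x62
body[1] add  r4, r6, r5 → r4=0x03
body[2] sub  r1, r4, r6 → r1=0xa1
body[3] mov  r1, #0x13 → r1=0x13
epilogue: pop r1=0x26, sp=0xb2
r1 is callee-saved → restored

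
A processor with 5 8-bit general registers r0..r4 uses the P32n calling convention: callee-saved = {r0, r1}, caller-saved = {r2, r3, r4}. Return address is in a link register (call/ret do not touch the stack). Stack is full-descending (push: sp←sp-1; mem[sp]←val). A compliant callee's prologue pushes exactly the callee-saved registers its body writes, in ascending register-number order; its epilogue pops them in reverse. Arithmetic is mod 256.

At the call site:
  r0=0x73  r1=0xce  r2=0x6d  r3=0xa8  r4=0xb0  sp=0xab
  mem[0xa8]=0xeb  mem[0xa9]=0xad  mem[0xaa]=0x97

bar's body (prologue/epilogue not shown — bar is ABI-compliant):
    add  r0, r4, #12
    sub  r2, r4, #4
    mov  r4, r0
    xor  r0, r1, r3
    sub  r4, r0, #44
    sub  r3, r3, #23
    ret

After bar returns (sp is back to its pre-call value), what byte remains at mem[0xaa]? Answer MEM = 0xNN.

MEM = 0x73

prologue: push r0 → mem[0xaa]=0x73, sp=0xaa
body[0] add  r0, r4, #12 → r0=0xbc
body[1] sub  r2, r4, #4 → r2=0xac
body[2] mov  r4, r0 → r4=0xbc
body[3] xor  r0, r1, r3 → r0=0x66
body[4] sub  r4, r0, #44 → r4=0x3a
body[5] sub  r3, r3, #23 → r3=0x91
epilogue: pop r0=0x73, sp=0xab
prologue pushed ['r0'] at ['0xaa']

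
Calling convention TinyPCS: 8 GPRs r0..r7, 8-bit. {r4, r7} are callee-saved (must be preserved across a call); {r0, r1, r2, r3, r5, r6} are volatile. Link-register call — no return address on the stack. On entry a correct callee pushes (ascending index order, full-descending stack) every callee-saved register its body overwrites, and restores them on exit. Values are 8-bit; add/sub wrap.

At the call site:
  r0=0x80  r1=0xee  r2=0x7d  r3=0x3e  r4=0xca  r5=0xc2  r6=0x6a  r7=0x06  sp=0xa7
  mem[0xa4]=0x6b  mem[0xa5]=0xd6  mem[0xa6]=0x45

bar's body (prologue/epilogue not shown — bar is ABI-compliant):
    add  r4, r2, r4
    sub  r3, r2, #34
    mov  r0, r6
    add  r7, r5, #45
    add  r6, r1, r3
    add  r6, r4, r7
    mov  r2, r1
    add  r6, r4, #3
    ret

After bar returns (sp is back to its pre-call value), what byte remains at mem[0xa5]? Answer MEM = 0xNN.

prologue: push r4 → mem[0xa6]=0xca, sp=0xa6
prologue: push r7 → mem[0xa5]=0x06, sp=0xa5
body[0] add  r4, r2, r4 → r4=0x47
body[1] sub  r3, r2, #34 → r3=0x5b
body[2] mov  r0, r6 → r0=0x6a
body[3] add  r7, r5, #45 → r7=0xef
body[4] add  r6, r1, r3 → r6=0x49
body[5] add  r6, r4, r7 → r6=0x36
body[6] mov  r2, r1 → r2=0xee
body[7] add  r6, r4, #3 → r6=0x4a
epilogue: pop r7=0x06, sp=0xa6
epilogue: pop r4=0xca, sp=0xa7
prologue pushed ['r4', 'r7'] at ['0xa6', '0xa5']

MEM = 0x06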